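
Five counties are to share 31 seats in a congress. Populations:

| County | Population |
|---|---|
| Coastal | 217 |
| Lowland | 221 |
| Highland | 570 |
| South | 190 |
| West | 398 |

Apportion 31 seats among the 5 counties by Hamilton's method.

Total 1596; standard divisor 1596/31 ≈ 51.484.
Standard quotas: Coastal 4.215, Lowland 4.293, Highland 11.071, South 3.690, West 7.731.
Lower quotas: Coastal 4, Lowland 4, Highland 11, South 3, West 7 (sum 29, leaving 2 seats).
Remainders in descending order: West 0.731, South 0.690, Lowland 0.293, Coastal 0.215, Highland 0.071.
Largest remainders: West, South receive the extra seats.

Coastal 4; Lowland 4; Highland 11; South 4; West 8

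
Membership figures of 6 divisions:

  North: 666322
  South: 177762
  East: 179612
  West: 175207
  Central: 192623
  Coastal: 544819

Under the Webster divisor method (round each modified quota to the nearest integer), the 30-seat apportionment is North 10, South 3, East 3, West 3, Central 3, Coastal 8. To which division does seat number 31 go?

Coastal

Priority for the next seat is population ÷ (current seats + 0.5).
Priorities: North 63459.238, South 50789.143, East 51317.714, West 50059.143, Central 55035.143, Coastal 64096.353.
Highest priority: Coastal.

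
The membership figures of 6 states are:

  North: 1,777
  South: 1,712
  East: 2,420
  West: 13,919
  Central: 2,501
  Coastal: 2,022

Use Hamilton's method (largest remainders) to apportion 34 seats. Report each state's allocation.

North=3, South=2, East=3, West=19, Central=4, Coastal=3

Standard divisor: 24351 ÷ 34 ≈ 716.206.
Standard quotas: North 2.4811, South 2.3904, East 3.3789, West 19.4344, Central 3.4920, Coastal 2.8232.
Lower quotas: North 2, South 2, East 3, West 19, Central 3, Coastal 2 (sum 31, leaving 3 seats).
Remainders in descending order: Coastal 0.8232, Central 0.4920, North 0.4811, West 0.4344, South 0.3904, East 0.3789.
Largest remainders: Coastal, Central, North receive the extra seats.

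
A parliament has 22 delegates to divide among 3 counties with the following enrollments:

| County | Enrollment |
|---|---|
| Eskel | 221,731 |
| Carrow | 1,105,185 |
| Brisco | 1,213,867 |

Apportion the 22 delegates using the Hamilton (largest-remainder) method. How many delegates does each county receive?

The standard divisor is 2540783/22 ≈ 115490.136.
Standard quotas: Eskel 1.9199, Carrow 9.5695, Brisco 10.5106.
Lower quotas: Eskel 1, Carrow 9, Brisco 10 (sum 20, leaving 2 seats).
Remainders in descending order: Eskel 0.9199, Carrow 0.5695, Brisco 0.5106.
The surplus seats go to Eskel, Carrow.

Eskel: 2, Carrow: 10, Brisco: 10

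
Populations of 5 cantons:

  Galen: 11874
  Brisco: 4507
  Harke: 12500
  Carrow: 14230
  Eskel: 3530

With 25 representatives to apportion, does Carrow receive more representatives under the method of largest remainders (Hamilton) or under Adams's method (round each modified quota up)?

Hamilton

Hamilton: Galen 6, Brisco 2, Harke 7, Carrow 8, Eskel 2.
Adams: Galen 6, Brisco 3, Harke 7, Carrow 7, Eskel 2.
Carrow gets 8 under Hamilton and 7 under Adams.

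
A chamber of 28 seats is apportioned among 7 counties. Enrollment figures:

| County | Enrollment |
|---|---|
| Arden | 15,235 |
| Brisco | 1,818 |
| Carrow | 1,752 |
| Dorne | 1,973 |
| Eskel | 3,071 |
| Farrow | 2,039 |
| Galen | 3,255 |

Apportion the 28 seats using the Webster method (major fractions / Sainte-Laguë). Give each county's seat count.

Arden=14; Brisco=2; Carrow=2; Dorne=2; Eskel=3; Farrow=2; Galen=3

Standard divisor 29143/28 ≈ 1040.821; standard quotas: Arden 14.637, Brisco 1.747, Carrow 1.683, Dorne 1.896, Eskel 2.951, Farrow 1.959, Galen 3.127.
Rounding to the nearest integer gives 15, 2, 2, 2, 3, 2, 3 = 29 seats, so the divisor must be adjusted.
With modified divisor 1100: modified quotas Arden 13.850, Brisco 1.653, Carrow 1.593, Dorne 1.794, Eskel 2.792, Farrow 1.854, Galen 2.959.
Rounding to the nearest integer: Arden 14, Brisco 2, Carrow 2, Dorne 2, Eskel 3, Farrow 2, Galen 3 (total 28).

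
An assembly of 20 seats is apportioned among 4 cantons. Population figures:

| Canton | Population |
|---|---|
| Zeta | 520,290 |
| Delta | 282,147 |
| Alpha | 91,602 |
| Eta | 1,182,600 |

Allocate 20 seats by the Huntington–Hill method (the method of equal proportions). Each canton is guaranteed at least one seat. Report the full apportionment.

With divisor 107844: modified quotas Zeta 4.824, Delta 2.616, Alpha 0.849, Eta 10.966.
Geometric-mean thresholds: Zeta √(4·5)=4.472, Delta √(2·3)=2.449, Alpha (min 1), Eta √(10·11)=10.488.
Each quota rounded against its threshold gives Zeta 5, Delta 3, Alpha 1, Eta 11 (total 20).

Zeta 5, Delta 3, Alpha 1, Eta 11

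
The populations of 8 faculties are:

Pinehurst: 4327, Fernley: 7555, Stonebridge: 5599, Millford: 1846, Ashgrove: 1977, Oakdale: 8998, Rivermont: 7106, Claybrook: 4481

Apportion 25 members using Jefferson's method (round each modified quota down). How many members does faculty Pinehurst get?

2

Standard divisor 41889/25 ≈ 1675.56; standard quotas: Pinehurst 2.582, Fernley 4.509, Stonebridge 3.342, Millford 1.102, Ashgrove 1.180, Oakdale 5.370, Rivermont 4.241, Claybrook 2.674.
Rounding down gives 2, 4, 3, 1, 1, 5, 4, 2 = 22 seats, so the divisor must be adjusted.
With modified divisor 1470: modified quotas Pinehurst 2.944, Fernley 5.139, Stonebridge 3.809, Millford 1.256, Ashgrove 1.345, Oakdale 6.121, Rivermont 4.834, Claybrook 3.048.
Rounding down: Pinehurst 2, Fernley 5, Stonebridge 3, Millford 1, Ashgrove 1, Oakdale 6, Rivermont 4, Claybrook 3 (total 25).
Pinehurst receives 2.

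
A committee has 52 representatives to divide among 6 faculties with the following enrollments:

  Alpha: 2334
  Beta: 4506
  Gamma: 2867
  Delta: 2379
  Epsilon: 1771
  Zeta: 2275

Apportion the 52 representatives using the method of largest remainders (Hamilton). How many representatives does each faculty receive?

Alpha 7, Beta 15, Gamma 9, Delta 8, Epsilon 6, Zeta 7

Total 16132; standard divisor 16132/52 ≈ 310.231.
Standard quotas: Alpha 7.523, Beta 14.525, Gamma 9.242, Delta 7.668, Epsilon 5.709, Zeta 7.333.
Lower quotas: Alpha 7, Beta 14, Gamma 9, Delta 7, Epsilon 5, Zeta 7 (sum 49, leaving 3 seats).
Remainders in descending order: Epsilon 0.709, Delta 0.668, Beta 0.525, Alpha 0.523, Zeta 0.333, Gamma 0.242.
Largest remainders: Epsilon, Delta, Beta receive the extra seats.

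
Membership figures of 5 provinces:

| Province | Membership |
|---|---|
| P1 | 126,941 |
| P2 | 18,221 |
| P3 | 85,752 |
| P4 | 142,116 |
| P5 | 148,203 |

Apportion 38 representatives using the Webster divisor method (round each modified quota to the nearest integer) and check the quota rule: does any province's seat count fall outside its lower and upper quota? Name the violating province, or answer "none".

none

Standard quotas: P1 9.255, P2 1.328, P3 6.252, P4 10.361, P5 10.805.
Webster allocation: P1 9, P2 1, P3 6, P4 11, P5 11.
Every allocation lies between the lower and upper quota.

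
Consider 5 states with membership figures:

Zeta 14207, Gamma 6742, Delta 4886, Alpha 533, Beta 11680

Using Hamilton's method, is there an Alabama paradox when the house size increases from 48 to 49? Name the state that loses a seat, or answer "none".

At 48 seats: Zeta 18, Gamma 8, Delta 6, Alpha 1, Beta 15.
At 49 seats: Zeta 18, Gamma 9, Delta 6, Alpha 1, Beta 15.
No state's allocation decreased.

none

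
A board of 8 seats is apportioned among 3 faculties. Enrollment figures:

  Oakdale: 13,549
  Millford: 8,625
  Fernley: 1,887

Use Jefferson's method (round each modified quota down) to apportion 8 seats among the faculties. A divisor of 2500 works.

Oakdale: 5; Millford: 3; Fernley: 0

With modified divisor 2500: modified quotas Oakdale 5.420, Millford 3.450, Fernley 0.755.
Rounding down: Oakdale 5, Millford 3, Fernley 0 (total 8).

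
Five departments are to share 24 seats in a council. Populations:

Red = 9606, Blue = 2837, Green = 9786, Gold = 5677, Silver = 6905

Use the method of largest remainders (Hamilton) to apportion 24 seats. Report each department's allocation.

Red=6, Blue=2, Green=7, Gold=4, Silver=5

Total 34811; standard divisor 34811/24 ≈ 1450.458.
Standard quotas: Red 6.6227, Blue 1.9559, Green 6.7468, Gold 3.9139, Silver 4.7606.
Lower quotas: Red 6, Blue 1, Green 6, Gold 3, Silver 4 (sum 20, leaving 4 seats).
Remainders in descending order: Blue 0.9559, Gold 0.9139, Silver 0.7606, Green 0.7468, Red 0.6227.
The surplus seats go to Blue, Gold, Silver, Green.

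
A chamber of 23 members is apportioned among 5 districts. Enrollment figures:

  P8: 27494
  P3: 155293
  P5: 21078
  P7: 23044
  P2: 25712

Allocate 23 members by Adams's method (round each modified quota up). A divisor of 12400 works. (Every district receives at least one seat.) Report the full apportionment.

P8 3; P3 13; P5 2; P7 2; P2 3

With modified divisor 12400: modified quotas P8 2.217, P3 12.524, P5 1.700, P7 1.858, P2 2.074.
Rounding up: P8 3, P3 13, P5 2, P7 2, P2 3 (total 23).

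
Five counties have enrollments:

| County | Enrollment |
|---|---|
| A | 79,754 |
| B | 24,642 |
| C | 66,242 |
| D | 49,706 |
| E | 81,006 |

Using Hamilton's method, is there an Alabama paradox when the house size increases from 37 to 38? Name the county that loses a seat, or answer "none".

none

At 37 seats: A 10, B 3, C 8, D 6, E 10.
At 38 seats: A 10, B 3, C 9, D 6, E 10.
No county's allocation decreased.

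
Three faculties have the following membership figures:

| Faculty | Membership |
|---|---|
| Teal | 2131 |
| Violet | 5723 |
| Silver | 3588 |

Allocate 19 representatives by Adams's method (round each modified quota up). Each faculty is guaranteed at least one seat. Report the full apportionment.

Teal=4, Violet=9, Silver=6

Standard divisor 11442/19 ≈ 602.211; standard quotas: Teal 3.539, Violet 9.503, Silver 5.958.
Rounding up gives 4, 10, 6 = 20 seats, so the divisor must be adjusted.
With modified divisor 700: modified quotas Teal 3.044, Violet 8.176, Silver 5.126.
Rounding up: Teal 4, Violet 9, Silver 6 (total 19).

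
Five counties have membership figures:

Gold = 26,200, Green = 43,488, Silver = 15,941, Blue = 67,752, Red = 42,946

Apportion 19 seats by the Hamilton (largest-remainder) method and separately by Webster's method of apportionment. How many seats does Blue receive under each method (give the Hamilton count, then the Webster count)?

Hamilton: Gold 2, Green 4, Silver 2, Blue 7, Red 4.
Webster: Gold 3, Green 4, Silver 2, Blue 6, Red 4.
Blue gets 7 under Hamilton and 6 under Webster.

7 and 6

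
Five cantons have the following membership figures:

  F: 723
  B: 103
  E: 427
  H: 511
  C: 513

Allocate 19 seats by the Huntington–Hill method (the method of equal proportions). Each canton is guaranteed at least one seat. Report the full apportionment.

With divisor 119: modified quotas F 6.076, B 0.866, E 3.588, H 4.294, C 4.311.
Geometric-mean thresholds: F √(6·7)=6.481, B (min 1), E √(3·4)=3.464, H √(4·5)=4.472, C √(4·5)=4.472.
Each quota rounded against its threshold gives F 6, B 1, E 4, H 4, C 4 (total 19).

F 6, B 1, E 4, H 4, C 4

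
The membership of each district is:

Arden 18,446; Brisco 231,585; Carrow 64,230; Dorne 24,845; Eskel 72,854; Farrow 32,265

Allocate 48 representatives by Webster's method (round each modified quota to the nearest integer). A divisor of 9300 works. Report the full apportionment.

Arden 2, Brisco 25, Carrow 7, Dorne 3, Eskel 8, Farrow 3

With modified divisor 9300: modified quotas Arden 1.983, Brisco 24.902, Carrow 6.906, Dorne 2.672, Eskel 7.834, Farrow 3.469.
Rounding to the nearest integer: Arden 2, Brisco 25, Carrow 7, Dorne 3, Eskel 8, Farrow 3 (total 48).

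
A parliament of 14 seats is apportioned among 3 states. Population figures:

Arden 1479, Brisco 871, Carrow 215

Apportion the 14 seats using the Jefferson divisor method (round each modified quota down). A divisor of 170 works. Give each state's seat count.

Arden 8, Brisco 5, Carrow 1

With modified divisor 170: modified quotas Arden 8.700, Brisco 5.124, Carrow 1.265.
Rounding down: Arden 8, Brisco 5, Carrow 1 (total 14).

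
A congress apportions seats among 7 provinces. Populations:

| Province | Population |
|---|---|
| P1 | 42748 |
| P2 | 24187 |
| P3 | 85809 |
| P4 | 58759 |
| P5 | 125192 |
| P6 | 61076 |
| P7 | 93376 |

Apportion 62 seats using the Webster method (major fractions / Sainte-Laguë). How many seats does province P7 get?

Standard divisor 491147/62 ≈ 7921.726; standard quotas: P1 5.396, P2 3.053, P3 10.832, P4 7.417, P5 15.804, P6 7.710, P7 11.787.
Rounding to the nearest integer gives P1 5, P2 3, P3 11, P4 7, P5 16, P6 8, P7 12 — total 62, matching the house size, so no adjustment is needed.
P7 receives 12.

12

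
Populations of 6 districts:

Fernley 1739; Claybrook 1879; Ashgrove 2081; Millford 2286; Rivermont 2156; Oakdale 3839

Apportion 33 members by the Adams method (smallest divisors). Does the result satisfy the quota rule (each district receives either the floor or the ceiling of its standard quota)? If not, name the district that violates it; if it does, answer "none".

none

Standard quotas: Fernley 4.105, Claybrook 4.435, Ashgrove 4.912, Millford 5.396, Rivermont 5.089, Oakdale 9.062.
Adams allocation: Fernley 4, Claybrook 5, Ashgrove 5, Millford 5, Rivermont 5, Oakdale 9.
Every allocation lies between the lower and upper quota.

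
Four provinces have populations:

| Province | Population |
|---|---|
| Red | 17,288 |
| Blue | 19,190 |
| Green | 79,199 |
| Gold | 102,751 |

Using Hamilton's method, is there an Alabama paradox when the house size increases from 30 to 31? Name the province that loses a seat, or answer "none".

At 30 seats: Red 2, Blue 3, Green 11, Gold 14.
At 31 seats: Red 2, Blue 3, Green 11, Gold 15.
No province's allocation decreased.

none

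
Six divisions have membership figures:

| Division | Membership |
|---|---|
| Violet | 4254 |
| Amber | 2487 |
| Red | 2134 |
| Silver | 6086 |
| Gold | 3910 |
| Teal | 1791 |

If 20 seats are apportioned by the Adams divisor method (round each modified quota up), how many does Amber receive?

3

Standard divisor 20662/20 ≈ 1033.1; standard quotas: Violet 4.118, Amber 2.407, Red 2.066, Silver 5.891, Gold 3.785, Teal 1.734.
Rounding up gives 5, 3, 3, 6, 4, 2 = 23 seats, so the divisor must be adjusted.
With modified divisor 1230: modified quotas Violet 3.459, Amber 2.022, Red 1.735, Silver 4.948, Gold 3.179, Teal 1.456.
Rounding up: Violet 4, Amber 3, Red 2, Silver 5, Gold 4, Teal 2 (total 20).
Amber receives 3.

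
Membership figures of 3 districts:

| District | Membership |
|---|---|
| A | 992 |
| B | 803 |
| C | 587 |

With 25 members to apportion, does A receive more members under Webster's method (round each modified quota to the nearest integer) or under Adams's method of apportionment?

Webster

Webster: A 11, B 8, C 6.
Adams: A 10, B 9, C 6.
A gets 11 under Webster and 10 under Adams.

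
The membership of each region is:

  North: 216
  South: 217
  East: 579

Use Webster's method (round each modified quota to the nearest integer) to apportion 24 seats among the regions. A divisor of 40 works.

North=5; South=5; East=14

With modified divisor 40: modified quotas North 5.400, South 5.425, East 14.475.
Rounding to the nearest integer: North 5, South 5, East 14 (total 24).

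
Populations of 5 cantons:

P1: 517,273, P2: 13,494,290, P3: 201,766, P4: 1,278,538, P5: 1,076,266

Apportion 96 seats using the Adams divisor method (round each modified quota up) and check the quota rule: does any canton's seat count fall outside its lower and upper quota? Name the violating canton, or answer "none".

P2

Standard quotas: P1 2.997, P2 78.189, P3 1.169, P4 7.408, P5 6.236.
Adams allocation: P1 3, P2 76, P3 2, P4 8, P5 7.
P2 has quota 78.189 (lower 78, upper 79) but receives 76 — outside the quota interval.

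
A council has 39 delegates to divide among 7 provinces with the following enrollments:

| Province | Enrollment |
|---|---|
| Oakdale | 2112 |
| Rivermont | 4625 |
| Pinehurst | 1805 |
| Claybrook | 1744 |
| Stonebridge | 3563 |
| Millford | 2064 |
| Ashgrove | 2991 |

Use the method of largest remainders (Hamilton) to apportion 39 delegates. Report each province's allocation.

Oakdale 4, Rivermont 10, Pinehurst 4, Claybrook 4, Stonebridge 7, Millford 4, Ashgrove 6

The standard divisor is 18904/39 ≈ 484.718.
Standard quotas: Oakdale 4.357, Rivermont 9.542, Pinehurst 3.724, Claybrook 3.598, Stonebridge 7.351, Millford 4.258, Ashgrove 6.171.
Lower quotas: Oakdale 4, Rivermont 9, Pinehurst 3, Claybrook 3, Stonebridge 7, Millford 4, Ashgrove 6 (sum 36, leaving 3 seats).
Remainders in descending order: Pinehurst 0.724, Claybrook 0.598, Rivermont 0.542, Oakdale 0.357, Stonebridge 0.351, Millford 0.258, Ashgrove 0.171.
Largest remainders: Pinehurst, Claybrook, Rivermont receive the extra seats.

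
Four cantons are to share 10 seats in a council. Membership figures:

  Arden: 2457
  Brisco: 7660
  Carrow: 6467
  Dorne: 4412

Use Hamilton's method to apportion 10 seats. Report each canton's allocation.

Total 20996; standard divisor 20996/10 ≈ 2099.6.
Standard quotas: Arden 1.1702, Brisco 3.6483, Carrow 3.0801, Dorne 2.1014.
Lower quotas: Arden 1, Brisco 3, Carrow 3, Dorne 2 (sum 9, leaving 1 seat).
Remainders in descending order: Brisco 0.6483, Arden 0.1702, Dorne 0.1014, Carrow 0.0801.
The surplus seat goes to Brisco.

Arden 1, Brisco 4, Carrow 3, Dorne 2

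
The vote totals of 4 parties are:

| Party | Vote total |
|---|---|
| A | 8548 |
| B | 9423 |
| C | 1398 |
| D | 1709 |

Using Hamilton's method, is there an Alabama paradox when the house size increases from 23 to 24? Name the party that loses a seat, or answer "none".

At 23 seats: A 9, B 10, C 2, D 2.
At 24 seats: A 10, B 11, C 1, D 2.
C drops from 2 to 1.

C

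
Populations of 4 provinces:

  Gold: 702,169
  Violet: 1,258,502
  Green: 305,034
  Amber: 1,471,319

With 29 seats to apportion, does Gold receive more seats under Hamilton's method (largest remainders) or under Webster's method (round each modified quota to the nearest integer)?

Hamilton

Hamilton: Gold 6, Violet 10, Green 2, Amber 11.
Webster: Gold 5, Violet 10, Green 2, Amber 12.
Gold gets 6 under Hamilton and 5 under Webster.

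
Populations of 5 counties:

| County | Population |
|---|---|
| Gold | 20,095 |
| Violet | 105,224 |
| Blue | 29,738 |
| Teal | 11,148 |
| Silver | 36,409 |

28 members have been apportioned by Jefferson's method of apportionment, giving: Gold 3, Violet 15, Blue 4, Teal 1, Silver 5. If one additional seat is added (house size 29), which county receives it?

Priority for the next seat is population ÷ (current seats + 1).
Priorities: Gold 5023.750, Violet 6576.500, Blue 5947.600, Teal 5574.000, Silver 6068.167.
Highest priority: Violet.

Violet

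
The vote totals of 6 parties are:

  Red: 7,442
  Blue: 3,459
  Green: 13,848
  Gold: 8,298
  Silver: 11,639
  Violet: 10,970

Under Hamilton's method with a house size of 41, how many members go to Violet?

8

Total 55656; standard divisor 55656/41 ≈ 1357.463.
Standard quotas: Red 5.4823, Blue 2.5481, Green 10.2014, Gold 6.1129, Silver 8.5741, Violet 8.0812.
Lower quotas: Red 5, Blue 2, Green 10, Gold 6, Silver 8, Violet 8 (sum 39, leaving 2 seats).
Remainders in descending order: Silver 0.5741, Blue 0.5481, Red 0.4823, Green 0.2014, Gold 0.1129, Violet 0.0812.
The surplus seats go to Silver, Blue.
Violet receives 8.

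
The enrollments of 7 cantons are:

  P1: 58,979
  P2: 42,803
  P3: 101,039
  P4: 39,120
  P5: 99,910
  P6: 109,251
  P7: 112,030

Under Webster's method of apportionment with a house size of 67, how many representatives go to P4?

Standard divisor 563132/67 ≈ 8404.955; standard quotas: P1 7.017, P2 5.093, P3 12.021, P4 4.654, P5 11.887, P6 12.998, P7 13.329.
Rounding to the nearest integer gives P1 7, P2 5, P3 12, P4 5, P5 12, P6 13, P7 13 — total 67, matching the house size, so no adjustment is needed.
P4 receives 5.

5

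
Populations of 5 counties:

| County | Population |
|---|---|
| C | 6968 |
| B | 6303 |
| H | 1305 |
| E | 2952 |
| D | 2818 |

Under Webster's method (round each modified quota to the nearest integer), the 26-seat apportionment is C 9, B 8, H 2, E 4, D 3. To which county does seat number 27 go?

D

Priority for the next seat is population ÷ (current seats + 0.5).
Priorities: C 733.474, B 741.529, H 522.000, E 656.000, D 805.143.
Highest priority: D.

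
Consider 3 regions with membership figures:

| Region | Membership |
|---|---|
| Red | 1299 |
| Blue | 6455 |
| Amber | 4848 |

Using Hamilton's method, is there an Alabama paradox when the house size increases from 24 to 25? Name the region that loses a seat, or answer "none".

At 24 seats: Red 3, Blue 12, Amber 9.
At 25 seats: Red 2, Blue 13, Amber 10.
Red drops from 3 to 2.

Red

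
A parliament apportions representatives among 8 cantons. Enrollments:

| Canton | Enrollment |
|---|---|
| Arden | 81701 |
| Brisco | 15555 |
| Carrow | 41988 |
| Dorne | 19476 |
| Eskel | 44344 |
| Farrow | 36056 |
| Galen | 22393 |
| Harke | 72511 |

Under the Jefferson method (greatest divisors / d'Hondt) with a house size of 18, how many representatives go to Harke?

4

Standard divisor 334024/18 ≈ 18556.889; standard quotas: Arden 4.403, Brisco 0.838, Carrow 2.263, Dorne 1.050, Eskel 2.390, Farrow 1.943, Galen 1.207, Harke 3.907.
Rounding down gives 4, 0, 2, 1, 2, 1, 1, 3 = 14 seats, so the divisor must be adjusted.
With modified divisor 15200: modified quotas Arden 5.375, Brisco 1.023, Carrow 2.762, Dorne 1.281, Eskel 2.917, Farrow 2.372, Galen 1.473, Harke 4.770.
Rounding down: Arden 5, Brisco 1, Carrow 2, Dorne 1, Eskel 2, Farrow 2, Galen 1, Harke 4 (total 18).
Harke receives 4.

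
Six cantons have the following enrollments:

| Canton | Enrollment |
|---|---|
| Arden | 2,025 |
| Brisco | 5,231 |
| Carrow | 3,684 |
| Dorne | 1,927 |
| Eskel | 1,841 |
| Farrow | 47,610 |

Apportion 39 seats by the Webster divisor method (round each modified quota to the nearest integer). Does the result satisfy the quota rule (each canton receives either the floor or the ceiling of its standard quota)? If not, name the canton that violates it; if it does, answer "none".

Farrow

Standard quotas: Arden 1.267, Brisco 3.274, Carrow 2.306, Dorne 1.206, Eskel 1.152, Farrow 29.795.
Webster allocation: Arden 1, Brisco 3, Carrow 2, Dorne 1, Eskel 1, Farrow 31.
Farrow has quota 29.795 (lower 29, upper 30) but receives 31 — outside the quota interval.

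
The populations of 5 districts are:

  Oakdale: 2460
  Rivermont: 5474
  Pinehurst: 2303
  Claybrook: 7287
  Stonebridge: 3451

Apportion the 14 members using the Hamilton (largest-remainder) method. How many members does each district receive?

Total 20975; standard divisor 20975/14 ≈ 1498.214.
Standard quotas: Oakdale 1.6420, Rivermont 3.6537, Pinehurst 1.5372, Claybrook 4.8638, Stonebridge 2.3034.
Lower quotas: Oakdale 1, Rivermont 3, Pinehurst 1, Claybrook 4, Stonebridge 2 (sum 11, leaving 3 seats).
Remainders in descending order: Claybrook 0.8638, Rivermont 0.6537, Oakdale 0.6420, Pinehurst 0.5372, Stonebridge 0.3034.
Largest remainders: Claybrook, Rivermont, Oakdale receive the extra seats.

Oakdale 2, Rivermont 4, Pinehurst 1, Claybrook 5, Stonebridge 2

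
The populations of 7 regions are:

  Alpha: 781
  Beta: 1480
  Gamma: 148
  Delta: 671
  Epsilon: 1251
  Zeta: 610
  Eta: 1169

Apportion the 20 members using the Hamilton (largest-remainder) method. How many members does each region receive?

Alpha=3; Beta=5; Gamma=0; Delta=2; Epsilon=4; Zeta=2; Eta=4

The standard divisor is 6110/20 ≈ 305.5.
Standard quotas: Alpha 2.556, Beta 4.845, Gamma 0.484, Delta 2.196, Epsilon 4.095, Zeta 1.997, Eta 3.827.
Lower quotas: Alpha 2, Beta 4, Gamma 0, Delta 2, Epsilon 4, Zeta 1, Eta 3 (sum 16, leaving 4 seats).
Remainders in descending order: Zeta 0.997, Beta 0.845, Eta 0.827, Alpha 0.556, Gamma 0.484, Delta 0.196, Epsilon 0.095.
Largest remainders: Zeta, Beta, Eta, Alpha receive the extra seats.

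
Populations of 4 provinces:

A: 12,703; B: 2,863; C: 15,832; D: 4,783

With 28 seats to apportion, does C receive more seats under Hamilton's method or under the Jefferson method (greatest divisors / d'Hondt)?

Jefferson

Hamilton: A 10, B 2, C 12, D 4.
Jefferson: A 10, B 2, C 13, D 3.
C gets 12 under Hamilton and 13 under Jefferson.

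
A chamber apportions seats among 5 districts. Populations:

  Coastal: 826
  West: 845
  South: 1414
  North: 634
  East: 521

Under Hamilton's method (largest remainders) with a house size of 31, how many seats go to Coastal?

6

Standard divisor: 4240 ÷ 31 ≈ 136.774.
Standard quotas: Coastal 6.039, West 6.178, South 10.338, North 4.635, East 3.809.
Lower quotas: Coastal 6, West 6, South 10, North 4, East 3 (sum 29, leaving 2 seats).
Remainders in descending order: East 0.809, North 0.635, South 0.338, West 0.178, Coastal 0.039.
Largest remainders: East, North receive the extra seats.
Coastal receives 6.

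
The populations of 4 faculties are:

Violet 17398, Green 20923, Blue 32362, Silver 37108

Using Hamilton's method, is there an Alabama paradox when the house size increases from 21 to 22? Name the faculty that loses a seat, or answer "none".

Violet

At 21 seats: Violet 4, Green 4, Blue 6, Silver 7.
At 22 seats: Violet 3, Green 4, Blue 7, Silver 8.
Violet drops from 4 to 3.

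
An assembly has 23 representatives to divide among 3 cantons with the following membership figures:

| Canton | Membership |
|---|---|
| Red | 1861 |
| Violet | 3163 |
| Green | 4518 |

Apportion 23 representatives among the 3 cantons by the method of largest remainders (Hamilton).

Red 4; Violet 8; Green 11

Standard divisor: 9542 ÷ 23 ≈ 414.87.
Standard quotas: Red 4.486, Violet 7.624, Green 10.890.
Lower quotas: Red 4, Violet 7, Green 10 (sum 21, leaving 2 seats).
Remainders in descending order: Green 0.890, Violet 0.624, Red 0.486.
Largest remainders: Green, Violet receive the extra seats.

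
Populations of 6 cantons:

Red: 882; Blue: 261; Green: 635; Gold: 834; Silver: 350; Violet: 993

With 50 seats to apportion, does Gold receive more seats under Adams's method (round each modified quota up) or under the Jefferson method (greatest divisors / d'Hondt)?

Adams: Red 11, Blue 4, Green 8, Gold 10, Silver 5, Violet 12.
Jefferson: Red 11, Blue 3, Green 8, Gold 11, Silver 4, Violet 13.
Gold gets 10 under Adams and 11 under Jefferson.

Jefferson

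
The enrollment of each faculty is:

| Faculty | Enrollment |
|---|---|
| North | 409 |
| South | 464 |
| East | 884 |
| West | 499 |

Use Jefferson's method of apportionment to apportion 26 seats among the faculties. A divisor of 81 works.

North: 5; South: 5; East: 10; West: 6

With modified divisor 81: modified quotas North 5.049, South 5.728, East 10.914, West 6.160.
Rounding down: North 5, South 5, East 10, West 6 (total 26).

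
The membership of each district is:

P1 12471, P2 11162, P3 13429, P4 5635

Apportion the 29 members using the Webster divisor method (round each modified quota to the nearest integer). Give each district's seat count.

P1 8, P2 8, P3 9, P4 4

Standard divisor 42697/29 ≈ 1472.31; standard quotas: P1 8.470, P2 7.581, P3 9.121, P4 3.827.
Rounding to the nearest integer gives P1 8, P2 8, P3 9, P4 4 — total 29, matching the house size, so no adjustment is needed.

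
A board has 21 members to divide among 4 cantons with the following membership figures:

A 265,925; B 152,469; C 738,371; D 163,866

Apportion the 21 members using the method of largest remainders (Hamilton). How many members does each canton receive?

A 4; B 2; C 12; D 3

Total 1320631; standard divisor 1320631/21 ≈ 62887.19.
Standard quotas: A 4.2286, B 2.4245, C 11.7412, D 2.6057.
Lower quotas: A 4, B 2, C 11, D 2 (sum 19, leaving 2 seats).
Remainders in descending order: C 0.7412, D 0.6057, B 0.4245, A 0.2286.
Largest remainders: C, D receive the extra seats.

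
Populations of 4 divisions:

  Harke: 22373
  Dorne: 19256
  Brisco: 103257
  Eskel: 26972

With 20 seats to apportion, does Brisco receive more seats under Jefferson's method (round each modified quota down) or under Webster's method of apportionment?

Jefferson

Jefferson: Harke 2, Dorne 2, Brisco 13, Eskel 3.
Webster: Harke 3, Dorne 2, Brisco 12, Eskel 3.
Brisco gets 13 under Jefferson and 12 under Webster.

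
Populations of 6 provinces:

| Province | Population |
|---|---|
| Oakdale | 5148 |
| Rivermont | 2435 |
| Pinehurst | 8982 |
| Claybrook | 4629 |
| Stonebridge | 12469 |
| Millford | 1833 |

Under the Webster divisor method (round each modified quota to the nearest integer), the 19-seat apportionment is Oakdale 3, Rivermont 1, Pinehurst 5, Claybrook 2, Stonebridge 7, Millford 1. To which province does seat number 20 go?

Priority for the next seat is population ÷ (current seats + 0.5).
Priorities: Oakdale 1470.857, Rivermont 1623.333, Pinehurst 1633.091, Claybrook 1851.600, Stonebridge 1662.533, Millford 1222.000.
Highest priority: Claybrook.

Claybrook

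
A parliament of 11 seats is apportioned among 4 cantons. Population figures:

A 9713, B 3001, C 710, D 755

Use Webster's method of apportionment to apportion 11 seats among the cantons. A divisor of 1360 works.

A 7; B 2; C 1; D 1

With modified divisor 1360: modified quotas A 7.142, B 2.207, C 0.522, D 0.555.
Rounding to the nearest integer: A 7, B 2, C 1, D 1 (total 11).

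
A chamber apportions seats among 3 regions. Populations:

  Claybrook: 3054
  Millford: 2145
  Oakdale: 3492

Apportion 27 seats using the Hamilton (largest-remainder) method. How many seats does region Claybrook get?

9

Total 8691; standard divisor 8691/27 ≈ 321.889.
Standard quotas: Claybrook 9.488, Millford 6.664, Oakdale 10.848.
Lower quotas: Claybrook 9, Millford 6, Oakdale 10 (sum 25, leaving 2 seats).
Remainders in descending order: Oakdale 0.848, Millford 0.664, Claybrook 0.488.
The surplus seats go to Oakdale, Millford.
Claybrook receives 9.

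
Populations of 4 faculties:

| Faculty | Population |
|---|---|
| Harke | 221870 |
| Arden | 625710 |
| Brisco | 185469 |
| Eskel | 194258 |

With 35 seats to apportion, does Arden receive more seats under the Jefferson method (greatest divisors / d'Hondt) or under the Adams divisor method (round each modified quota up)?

Jefferson: Harke 6, Arden 19, Brisco 5, Eskel 5.
Adams: Harke 6, Arden 17, Brisco 6, Eskel 6.
Arden gets 19 under Jefferson and 17 under Adams.

Jefferson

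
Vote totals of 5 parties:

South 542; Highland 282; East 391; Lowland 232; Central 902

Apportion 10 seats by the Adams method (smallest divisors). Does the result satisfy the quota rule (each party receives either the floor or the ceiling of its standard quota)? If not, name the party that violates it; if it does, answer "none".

none

Standard quotas: South 2.307, Highland 1.201, East 1.665, Lowland 0.988, Central 3.840.
Adams allocation: South 2, Highland 1, East 2, Lowland 1, Central 4.
Every allocation lies between the lower and upper quota.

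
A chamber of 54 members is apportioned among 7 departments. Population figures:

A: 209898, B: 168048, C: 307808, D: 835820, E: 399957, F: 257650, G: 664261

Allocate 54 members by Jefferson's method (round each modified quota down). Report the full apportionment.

Standard divisor 2843442/54 ≈ 52656.333; standard quotas: A 3.986, B 3.191, C 5.846, D 15.873, E 7.596, F 4.893, G 12.615.
Rounding down gives 3, 3, 5, 15, 7, 4, 12 = 49 seats, so the divisor must be adjusted.
With modified divisor 50500: modified quotas A 4.156, B 3.328, C 6.095, D 16.551, E 7.920, F 5.102, G 13.154.
Rounding down: A 4, B 3, C 6, D 16, E 7, F 5, G 13 (total 54).

A: 4; B: 3; C: 6; D: 16; E: 7; F: 5; G: 13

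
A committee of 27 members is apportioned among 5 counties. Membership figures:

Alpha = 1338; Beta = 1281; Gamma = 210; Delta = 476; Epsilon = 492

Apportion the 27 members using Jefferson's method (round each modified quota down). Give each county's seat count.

Standard divisor 3797/27 ≈ 140.63; standard quotas: Alpha 9.514, Beta 9.109, Gamma 1.493, Delta 3.385, Epsilon 3.499.
Rounding down gives 9, 9, 1, 3, 3 = 25 seats, so the divisor must be adjusted.
With modified divisor 126: modified quotas Alpha 10.619, Beta 10.167, Gamma 1.667, Delta 3.778, Epsilon 3.905.
Rounding down: Alpha 10, Beta 10, Gamma 1, Delta 3, Epsilon 3 (total 27).

Alpha=10, Beta=10, Gamma=1, Delta=3, Epsilon=3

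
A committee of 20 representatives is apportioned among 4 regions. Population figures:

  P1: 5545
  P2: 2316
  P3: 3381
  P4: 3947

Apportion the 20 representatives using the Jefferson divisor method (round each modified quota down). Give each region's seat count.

Standard divisor 15189/20 ≈ 759.45; standard quotas: P1 7.301, P2 3.050, P3 4.452, P4 5.197.
Rounding down gives 7, 3, 4, 5 = 19 seats, so the divisor must be adjusted.
With modified divisor 680: modified quotas P1 8.154, P2 3.406, P3 4.972, P4 5.804.
Rounding down: P1 8, P2 3, P3 4, P4 5 (total 20).

P1=8, P2=3, P3=4, P4=5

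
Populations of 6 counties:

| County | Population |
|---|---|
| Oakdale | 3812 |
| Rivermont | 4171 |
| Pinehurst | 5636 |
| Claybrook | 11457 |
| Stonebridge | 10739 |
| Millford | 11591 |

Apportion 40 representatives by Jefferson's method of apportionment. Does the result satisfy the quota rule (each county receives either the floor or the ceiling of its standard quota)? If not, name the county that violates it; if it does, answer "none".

Standard quotas: Oakdale 3.216, Rivermont 3.519, Pinehurst 4.756, Claybrook 9.667, Stonebridge 9.061, Millford 9.780.
Jefferson allocation: Oakdale 3, Rivermont 3, Pinehurst 5, Claybrook 10, Stonebridge 9, Millford 10.
Every allocation lies between the lower and upper quota.

none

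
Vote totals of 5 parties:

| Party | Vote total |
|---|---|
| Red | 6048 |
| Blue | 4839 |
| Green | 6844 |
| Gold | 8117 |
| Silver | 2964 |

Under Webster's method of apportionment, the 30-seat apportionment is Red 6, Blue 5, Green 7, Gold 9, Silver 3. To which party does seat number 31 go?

Priority for the next seat is population ÷ (current seats + 0.5).
Priorities: Red 930.462, Blue 879.818, Green 912.533, Gold 854.421, Silver 846.857.
Highest priority: Red.

Red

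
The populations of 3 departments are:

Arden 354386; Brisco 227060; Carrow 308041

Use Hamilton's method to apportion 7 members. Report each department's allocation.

The standard divisor is 889487/7 ≈ 127069.571.
Standard quotas: Arden 2.7889, Brisco 1.7869, Carrow 2.4242.
Lower quotas: Arden 2, Brisco 1, Carrow 2 (sum 5, leaving 2 seats).
Remainders in descending order: Arden 0.7889, Brisco 0.7869, Carrow 0.4242.
The surplus seats go to Arden, Brisco.

Arden 3, Brisco 2, Carrow 2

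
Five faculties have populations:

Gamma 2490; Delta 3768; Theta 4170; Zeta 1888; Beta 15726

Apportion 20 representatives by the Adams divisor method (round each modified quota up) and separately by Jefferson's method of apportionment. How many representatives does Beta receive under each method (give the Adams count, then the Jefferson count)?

Adams: Gamma 2, Delta 3, Theta 3, Zeta 2, Beta 10.
Jefferson: Gamma 1, Delta 3, Theta 3, Zeta 1, Beta 12.
Beta gets 10 under Adams and 12 under Jefferson.

10 and 12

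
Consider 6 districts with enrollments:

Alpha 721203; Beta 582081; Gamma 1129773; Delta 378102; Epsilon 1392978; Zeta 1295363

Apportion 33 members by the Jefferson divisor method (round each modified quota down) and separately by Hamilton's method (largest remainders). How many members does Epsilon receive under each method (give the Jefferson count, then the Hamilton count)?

9 and 8

Jefferson: Alpha 4, Beta 3, Gamma 7, Delta 2, Epsilon 9, Zeta 8.
Hamilton: Alpha 4, Beta 4, Gamma 7, Delta 2, Epsilon 8, Zeta 8.
Epsilon gets 9 under Jefferson and 8 under Hamilton.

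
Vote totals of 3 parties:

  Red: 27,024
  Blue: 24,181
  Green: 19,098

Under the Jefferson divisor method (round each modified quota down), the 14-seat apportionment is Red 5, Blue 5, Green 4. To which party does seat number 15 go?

Red

Priority for the next seat is population ÷ (current seats + 1).
Priorities: Red 4504.000, Blue 4030.167, Green 3819.600.
Highest priority: Red.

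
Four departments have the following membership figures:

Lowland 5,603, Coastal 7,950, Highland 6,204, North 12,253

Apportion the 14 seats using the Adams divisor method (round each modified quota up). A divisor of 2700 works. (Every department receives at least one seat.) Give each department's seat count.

Lowland: 3; Coastal: 3; Highland: 3; North: 5

With modified divisor 2700: modified quotas Lowland 2.075, Coastal 2.944, Highland 2.298, North 4.538.
Rounding up: Lowland 3, Coastal 3, Highland 3, North 5 (total 14).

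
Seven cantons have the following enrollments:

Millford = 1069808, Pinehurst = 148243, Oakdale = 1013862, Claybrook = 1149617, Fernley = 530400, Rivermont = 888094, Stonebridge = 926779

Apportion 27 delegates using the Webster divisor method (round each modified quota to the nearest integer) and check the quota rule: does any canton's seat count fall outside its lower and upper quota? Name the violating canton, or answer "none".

none

Standard quotas: Millford 5.044, Pinehurst 0.699, Oakdale 4.780, Claybrook 5.420, Fernley 2.501, Rivermont 4.187, Stonebridge 4.369.
Webster allocation: Millford 5, Pinehurst 1, Oakdale 5, Claybrook 5, Fernley 3, Rivermont 4, Stonebridge 4.
Every allocation lies between the lower and upper quota.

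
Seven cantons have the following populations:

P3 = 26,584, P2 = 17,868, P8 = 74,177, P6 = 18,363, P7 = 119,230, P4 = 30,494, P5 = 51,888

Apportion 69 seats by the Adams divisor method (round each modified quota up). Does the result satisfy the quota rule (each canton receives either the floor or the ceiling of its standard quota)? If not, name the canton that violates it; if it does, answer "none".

Standard quotas: P3 5.417, P2 3.641, P8 15.116, P6 3.742, P7 24.296, P4 6.214, P5 10.574.
Adams allocation: P3 6, P2 4, P8 15, P6 4, P7 23, P4 6, P5 11.
P7 has quota 24.296 (lower 24, upper 25) but receives 23 — outside the quota interval.

P7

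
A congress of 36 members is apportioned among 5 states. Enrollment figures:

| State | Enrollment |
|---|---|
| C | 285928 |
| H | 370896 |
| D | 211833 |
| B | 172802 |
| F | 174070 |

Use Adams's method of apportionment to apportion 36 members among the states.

C 9; H 11; D 6; B 5; F 5

Standard divisor 1215529/36 ≈ 33764.694; standard quotas: C 8.468, H 10.985, D 6.274, B 5.118, F 5.155.
Rounding up gives 9, 11, 7, 6, 6 = 39 seats, so the divisor must be adjusted.
With modified divisor 35500: modified quotas C 8.054, H 10.448, D 5.967, B 4.868, F 4.903.
Rounding up: C 9, H 11, D 6, B 5, F 5 (total 36).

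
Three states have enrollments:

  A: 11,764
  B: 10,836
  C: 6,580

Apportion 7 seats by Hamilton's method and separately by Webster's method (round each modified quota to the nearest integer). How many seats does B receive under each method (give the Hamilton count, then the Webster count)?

Hamilton: A 3, B 3, C 1.
Webster: A 3, B 2, C 2.
B gets 3 under Hamilton and 2 under Webster.

3 and 2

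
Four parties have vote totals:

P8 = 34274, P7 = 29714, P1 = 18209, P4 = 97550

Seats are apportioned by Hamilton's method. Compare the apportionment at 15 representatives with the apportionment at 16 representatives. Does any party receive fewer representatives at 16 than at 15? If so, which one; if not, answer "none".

P1

At 15 seats: P8 3, P7 2, P1 2, P4 8.
At 16 seats: P8 3, P7 3, P1 1, P4 9.
P1 drops from 2 to 1.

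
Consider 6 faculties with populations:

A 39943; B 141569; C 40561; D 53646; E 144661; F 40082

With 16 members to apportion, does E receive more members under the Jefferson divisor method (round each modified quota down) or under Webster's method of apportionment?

Jefferson

Jefferson: A 1, B 5, C 1, D 2, E 6, F 1.
Webster: A 1, B 5, C 2, D 2, E 5, F 1.
E gets 6 under Jefferson and 5 under Webster.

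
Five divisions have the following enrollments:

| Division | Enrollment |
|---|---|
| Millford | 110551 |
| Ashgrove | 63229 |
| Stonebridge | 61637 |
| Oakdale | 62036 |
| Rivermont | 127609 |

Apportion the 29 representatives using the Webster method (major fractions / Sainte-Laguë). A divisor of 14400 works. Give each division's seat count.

Millford 8, Ashgrove 4, Stonebridge 4, Oakdale 4, Rivermont 9

With modified divisor 14400: modified quotas Millford 7.677, Ashgrove 4.391, Stonebridge 4.280, Oakdale 4.308, Rivermont 8.862.
Rounding to the nearest integer: Millford 8, Ashgrove 4, Stonebridge 4, Oakdale 4, Rivermont 9 (total 29).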